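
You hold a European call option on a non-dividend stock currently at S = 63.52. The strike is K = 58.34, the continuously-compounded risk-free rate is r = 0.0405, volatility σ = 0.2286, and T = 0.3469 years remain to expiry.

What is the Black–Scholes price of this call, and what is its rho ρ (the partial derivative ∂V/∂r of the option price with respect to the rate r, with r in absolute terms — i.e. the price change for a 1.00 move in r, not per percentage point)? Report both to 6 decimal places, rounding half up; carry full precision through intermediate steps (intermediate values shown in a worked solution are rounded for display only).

σ√T = 0.2286·√0.3469 = 0.134641
d₁ = (ln(S/K) + (r+σ²/2)T) / (σ√T) = (ln(63.52/58.34) + (0.0405+0.2286²/2)·0.3469) / 0.134641 = (0.085067 + 0.023114) / 0.134641 = 0.803471
d₂ = d₁ − σ√T = 0.803471 − 0.134641 = 0.668830
e^{−rT} = e^{−0.0405·0.3469} = 0.986049
N(d₁) = 0.789149,  N(d₂) = 0.748198
Call price V = S·N(d₁) − K·e^{−rT}·N(d₂) = 50.126733 − 43.040905 = 7.085828
ρ = K·T·e^{−rT}·N(d₂) = 14.930890

price = 7.085828
ρ = 14.930890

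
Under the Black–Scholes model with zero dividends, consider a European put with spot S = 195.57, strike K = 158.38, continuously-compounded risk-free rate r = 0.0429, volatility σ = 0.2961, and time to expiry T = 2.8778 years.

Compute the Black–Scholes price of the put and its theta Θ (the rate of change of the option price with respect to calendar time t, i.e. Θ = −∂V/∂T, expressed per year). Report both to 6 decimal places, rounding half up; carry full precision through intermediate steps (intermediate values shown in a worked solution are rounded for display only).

σ√T = 0.2961·√2.8778 = 0.502306
d₁ = (ln(S/K) + (r+σ²/2)T) / (σ√T) = (ln(195.57/158.38) + (0.0429+0.2961²/2)·2.8778) / 0.502306 = (0.210921 + 0.249613) / 0.502306 = 0.916840
d₂ = d₁ − σ√T = 0.916840 − 0.502306 = 0.414534
e^{−rT} = e^{−0.0429·2.8778} = 0.883859
N(−d₁) = 0.179613,  N(−d₂) = 0.339242
Put price V = K·e^{−rT}·N(−d₂) − S·N(−d₁) = 47.488947 − 35.126958 = 12.361990
φ(d₁) = (1/√(2π))·e^{−d₁²/2} = 0.262046
Θ = −S·φ(d₁)·σ/(2√T) + r·K·e^{−rT}·N(−d₂) = −4.472572 + 2.037276 = -2.435296

price = 12.361990
Θ = -2.435296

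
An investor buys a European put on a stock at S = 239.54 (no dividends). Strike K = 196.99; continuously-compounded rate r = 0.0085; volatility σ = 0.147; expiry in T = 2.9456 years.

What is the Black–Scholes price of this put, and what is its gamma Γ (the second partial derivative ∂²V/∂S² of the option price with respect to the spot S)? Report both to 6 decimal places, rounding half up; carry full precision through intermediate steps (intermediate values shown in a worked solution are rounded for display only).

σ√T = 0.147·√2.9456 = 0.252292
d₁ = (ln(S/K) + (r+σ²/2)T) / (σ√T) = (ln(239.54/196.99) + (0.0085+0.147²/2)·2.9456) / 0.252292 = (0.195567 + 0.056863) / 0.252292 = 1.000548
d₂ = d₁ − σ√T = 1.000548 − 0.252292 = 0.748256
e^{−rT} = e^{−0.0085·2.9456} = 0.975273
N(−d₁) = 0.158523,  N(−d₂) = 0.227153
Put price V = K·e^{−rT}·N(−d₂) − S·N(−d₁) = 43.640403 − 37.972502 = 5.667901
φ(d₁) = (1/√(2π))·e^{−d₁²/2} = 0.241838
Γ = φ(d₁) / (S·σ·√T) = 0.004002

price = 5.667901
Γ = 0.004002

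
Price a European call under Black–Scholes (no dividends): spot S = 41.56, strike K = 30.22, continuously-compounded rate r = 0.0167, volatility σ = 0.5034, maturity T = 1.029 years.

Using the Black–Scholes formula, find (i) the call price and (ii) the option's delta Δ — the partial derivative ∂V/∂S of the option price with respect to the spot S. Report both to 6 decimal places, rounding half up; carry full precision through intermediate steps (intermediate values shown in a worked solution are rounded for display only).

σ√T = 0.5034·√1.029 = 0.510647
d₁ = (ln(S/K) + (r+σ²/2)T) / (σ√T) = (ln(41.56/30.22) + (0.0167+0.5034²/2)·1.029) / 0.510647 = (0.318634 + 0.147565) / 0.510647 = 0.912957
d₂ = d₁ − σ√T = 0.912957 − 0.510647 = 0.402310
e^{−rT} = e^{−0.0167·1.029} = 0.982963
N(d₁) = 0.819367,  N(d₂) = 0.656272
Call price V = S·N(d₁) − K·e^{−rT}·N(d₂) = 34.052908 − 19.494641 = 14.558267
Δ = N(d₁) = 0.819367

price = 14.558267
Δ = 0.819367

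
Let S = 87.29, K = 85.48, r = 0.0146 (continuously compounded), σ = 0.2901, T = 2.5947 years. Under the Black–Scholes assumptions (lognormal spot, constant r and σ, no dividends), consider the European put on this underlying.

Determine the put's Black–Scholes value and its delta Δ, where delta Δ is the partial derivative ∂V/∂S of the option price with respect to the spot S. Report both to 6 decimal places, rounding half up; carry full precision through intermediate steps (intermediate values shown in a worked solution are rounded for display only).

σ√T = 0.2901·√2.5947 = 0.467295
d₁ = (ln(S/K) + (r+σ²/2)T) / (σ√T) = (ln(87.29/85.48) + (0.0146+0.2901²/2)·2.5947) / 0.467295 = (0.020953 + 0.147065) / 0.467295 = 0.359555
d₂ = d₁ − σ√T = 0.359555 − 0.467295 = -0.107740
e^{−rT} = e^{−0.0146·2.5947} = 0.962826
N(−d₁) = 0.359590,  N(−d₂) = 0.542899
Put price V = K·e^{−rT}·N(−d₂) − S·N(−d₁) = 44.681867 − 31.388596 = 13.293270
Δ = −N(−d₁) = -0.359590

price = 13.293270
Δ = -0.359590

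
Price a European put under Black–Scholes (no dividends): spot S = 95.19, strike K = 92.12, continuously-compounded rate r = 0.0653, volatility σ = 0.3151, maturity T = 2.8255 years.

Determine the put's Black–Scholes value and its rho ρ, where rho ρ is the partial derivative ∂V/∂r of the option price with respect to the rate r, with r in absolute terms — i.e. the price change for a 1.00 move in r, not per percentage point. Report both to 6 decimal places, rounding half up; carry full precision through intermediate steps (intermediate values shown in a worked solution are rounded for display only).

σ√T = 0.3151·√2.8255 = 0.529659
d₁ = (ln(S/K) + (r+σ²/2)T) / (σ√T) = (ln(95.19/92.12) + (0.0653+0.3151²/2)·2.8255) / 0.529659 = (0.032783 + 0.324774) / 0.529659 = 0.675071
d₂ = d₁ − σ√T = 0.675071 − 0.529659 = 0.145412
e^{−rT} = e^{−0.0653·2.8255} = 0.831516
N(−d₁) = 0.249815,  N(−d₂) = 0.442193
Put price V = K·e^{−rT}·N(−d₂) − S·N(−d₁) = 33.871618 − 23.779926 = 10.091692
ρ = −K·T·e^{−rT}·N(−d₂) = -95.704256

price = 10.091692
ρ = -95.704256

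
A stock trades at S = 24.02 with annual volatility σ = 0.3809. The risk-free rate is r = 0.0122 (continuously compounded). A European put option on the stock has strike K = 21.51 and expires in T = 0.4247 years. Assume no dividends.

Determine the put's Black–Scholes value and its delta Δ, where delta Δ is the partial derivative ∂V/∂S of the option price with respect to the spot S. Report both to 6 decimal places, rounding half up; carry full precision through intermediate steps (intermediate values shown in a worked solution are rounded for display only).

price = 1.169731
Δ = -0.277725

σ√T = 0.3809·√0.4247 = 0.248229
d₁ = (ln(S/K) + (r+σ²/2)T) / (σ√T) = (ln(24.02/21.51) + (0.0122+0.3809²/2)·0.4247) / 0.248229 = (0.110369 + 0.035990) / 0.248229 = 0.589613
d₂ = d₁ − σ√T = 0.589613 − 0.248229 = 0.341385
e^{−rT} = e^{−0.0122·0.4247} = 0.994832
N(−d₁) = 0.277725,  N(−d₂) = 0.366407
Put price V = K·e^{−rT}·N(−d₂) − S·N(−d₁) = 7.840685 − 6.670954 = 1.169731
Δ = −N(−d₁) = -0.277725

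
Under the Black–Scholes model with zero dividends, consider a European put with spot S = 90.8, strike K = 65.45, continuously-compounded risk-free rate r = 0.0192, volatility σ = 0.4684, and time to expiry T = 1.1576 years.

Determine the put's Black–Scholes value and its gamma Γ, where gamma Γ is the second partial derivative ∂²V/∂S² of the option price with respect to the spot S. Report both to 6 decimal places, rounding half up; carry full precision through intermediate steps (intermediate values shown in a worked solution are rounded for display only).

σ√T = 0.4684·√1.1576 = 0.503960
d₁ = (ln(S/K) + (r+σ²/2)T) / (σ√T) = (ln(90.8/65.45) + (0.0192+0.4684²/2)·1.1576) / 0.503960 = (0.327373 + 0.149214) / 0.503960 = 0.945683
d₂ = d₁ − σ√T = 0.945683 − 0.503960 = 0.441723
e^{−rT} = e^{−0.0192·1.1576} = 0.978019
N(−d₁) = 0.172155,  N(−d₂) = 0.329345
Put price V = K·e^{−rT}·N(−d₂) − S·N(−d₁) = 21.081808 − 15.631682 = 5.450125
φ(d₁) = (1/√(2π))·e^{−d₁²/2} = 0.255101
Γ = φ(d₁) / (S·σ·√T) = 0.005575

price = 5.450125
Γ = 0.005575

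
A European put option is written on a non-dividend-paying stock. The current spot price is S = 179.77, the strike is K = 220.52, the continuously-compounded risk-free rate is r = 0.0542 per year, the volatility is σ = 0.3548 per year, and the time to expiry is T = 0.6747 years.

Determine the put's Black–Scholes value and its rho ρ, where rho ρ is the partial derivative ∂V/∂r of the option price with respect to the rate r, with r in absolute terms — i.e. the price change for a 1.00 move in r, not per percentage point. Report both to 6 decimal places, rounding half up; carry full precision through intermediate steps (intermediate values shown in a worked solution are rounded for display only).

σ√T = 0.3548·√0.6747 = 0.291433
d₁ = (ln(S/K) + (r+σ²/2)T) / (σ√T) = (ln(179.77/220.52) + (0.0542+0.3548²/2)·0.6747) / 0.291433 = (-0.204310 + 0.079035) / 0.291433 = -0.429858
d₂ = d₁ − σ√T = -0.429858 − 0.291433 = -0.721291
e^{−rT} = e^{−0.0542·0.6747} = 0.964092
N(−d₁) = 0.666350,  N(−d₂) = 0.764635
Put price V = K·e^{−rT}·N(−d₂) − S·N(−d₁) = 162.562500 − 119.789808 = 42.772693
ρ = −K·T·e^{−rT}·N(−d₂) = -109.680919

price = 42.772693
ρ = -109.680919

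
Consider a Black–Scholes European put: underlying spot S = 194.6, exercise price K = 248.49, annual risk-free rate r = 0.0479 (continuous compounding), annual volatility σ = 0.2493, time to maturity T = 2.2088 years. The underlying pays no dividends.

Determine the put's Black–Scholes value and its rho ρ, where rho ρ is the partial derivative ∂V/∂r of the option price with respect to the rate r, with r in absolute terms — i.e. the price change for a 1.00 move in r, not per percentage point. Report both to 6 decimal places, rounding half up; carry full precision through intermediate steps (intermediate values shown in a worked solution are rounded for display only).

price = 47.297074
ρ = -351.598701

σ√T = 0.2493·√2.2088 = 0.370510
d₁ = (ln(S/K) + (r+σ²/2)T) / (σ√T) = (ln(194.6/248.49) + (0.0479+0.2493²/2)·2.2088) / 0.370510 = (-0.244456 + 0.174441) / 0.370510 = -0.188971
d₂ = d₁ − σ√T = -0.188971 − 0.370510 = -0.559482
e^{−rT} = e^{−0.0479·2.2088} = 0.899603
N(−d₁) = 0.574942,  N(−d₂) = 0.712084
Put price V = K·e^{−rT}·N(−d₂) − S·N(−d₁) = 159.180868 − 111.883794 = 47.297074
ρ = −K·T·e^{−rT}·N(−d₂) = -351.598701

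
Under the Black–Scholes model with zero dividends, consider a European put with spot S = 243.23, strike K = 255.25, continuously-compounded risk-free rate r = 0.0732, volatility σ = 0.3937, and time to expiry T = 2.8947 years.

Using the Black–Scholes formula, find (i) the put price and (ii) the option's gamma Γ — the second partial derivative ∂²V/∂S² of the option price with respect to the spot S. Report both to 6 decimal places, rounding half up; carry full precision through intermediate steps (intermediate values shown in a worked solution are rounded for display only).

price = 42.309139
Γ = 0.002070

σ√T = 0.3937·√2.8947 = 0.669834
d₁ = (ln(S/K) + (r+σ²/2)T) / (σ√T) = (ln(243.23/255.25) + (0.0732+0.3937²/2)·2.8947) / 0.669834 = (-0.048236 + 0.436231) / 0.669834 = 0.579240
d₂ = d₁ − σ√T = 0.579240 − 0.669834 = -0.090594
e^{−rT} = e^{−0.0732·2.8947} = 0.809052
N(−d₁) = 0.281214,  N(−d₂) = 0.536092
Put price V = K·e^{−rT}·N(−d₂) − S·N(−d₁) = 110.708700 − 68.399561 = 42.309139
φ(d₁) = (1/√(2π))·e^{−d₁²/2} = 0.337328
Γ = φ(d₁) / (S·σ·√T) = 0.002070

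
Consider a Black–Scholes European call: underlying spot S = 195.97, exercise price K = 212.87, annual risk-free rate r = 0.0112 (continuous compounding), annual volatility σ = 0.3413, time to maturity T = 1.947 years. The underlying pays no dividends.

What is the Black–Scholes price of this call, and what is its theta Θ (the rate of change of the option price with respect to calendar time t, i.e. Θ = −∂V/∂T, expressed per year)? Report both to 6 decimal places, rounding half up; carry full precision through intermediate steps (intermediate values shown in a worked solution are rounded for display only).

σ√T = 0.3413·√1.947 = 0.476233
d₁ = (ln(S/K) + (r+σ²/2)T) / (σ√T) = (ln(195.97/212.87) + (0.0112+0.3413²/2)·1.947) / 0.476233 = (-0.082720 + 0.135205) / 0.476233 = 0.110209
d₂ = d₁ − σ√T = 0.110209 − 0.476233 = -0.366024
e^{−rT} = e^{−0.0112·1.947} = 0.978430
N(d₁) = 0.543878,  N(d₂) = 0.357174
Call price V = S·N(d₁) − K·e^{−rT}·N(d₂) = 106.583812 − 74.391535 = 32.192276
φ(d₁) = (1/√(2π))·e^{−d₁²/2} = 0.396527
Θ = −S·φ(d₁)·σ/(2√T) − r·K·e^{−rT}·N(d₂) = −9.503542 − 0.833185 = -10.336727

price = 32.192276
Θ = -10.336727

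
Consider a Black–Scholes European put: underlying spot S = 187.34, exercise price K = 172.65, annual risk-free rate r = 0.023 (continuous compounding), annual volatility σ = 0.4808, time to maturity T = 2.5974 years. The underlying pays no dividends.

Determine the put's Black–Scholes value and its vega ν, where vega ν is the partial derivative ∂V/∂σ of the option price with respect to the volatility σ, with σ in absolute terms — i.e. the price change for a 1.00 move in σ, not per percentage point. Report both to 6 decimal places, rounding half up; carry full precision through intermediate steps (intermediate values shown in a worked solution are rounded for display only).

price = 41.251682
ν = 102.395084

σ√T = 0.4808·√2.5974 = 0.774879
d₁ = (ln(S/K) + (r+σ²/2)T) / (σ√T) = (ln(187.34/172.65) + (0.023+0.4808²/2)·2.5974) / 0.774879 = (0.081659 + 0.359959) / 0.774879 = 0.569918
d₂ = d₁ − σ√T = 0.569918 − 0.774879 = -0.204961
e^{−rT} = e^{−0.023·2.5974} = 0.942009
N(−d₁) = 0.284367,  N(−d₂) = 0.581199
Put price V = K·e^{−rT}·N(−d₂) − S·N(−d₁) = 94.524918 − 53.273236 = 41.251682
φ(d₁) = (1/√(2π))·e^{−d₁²/2} = 0.339140
ν = S·φ(d₁)·√T = 102.395084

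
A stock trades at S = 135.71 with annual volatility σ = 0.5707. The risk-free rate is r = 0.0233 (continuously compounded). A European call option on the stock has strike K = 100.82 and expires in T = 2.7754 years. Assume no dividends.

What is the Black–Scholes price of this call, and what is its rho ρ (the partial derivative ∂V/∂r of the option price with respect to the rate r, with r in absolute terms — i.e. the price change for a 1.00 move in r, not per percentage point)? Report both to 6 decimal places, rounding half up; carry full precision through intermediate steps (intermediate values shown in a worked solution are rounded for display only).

σ√T = 0.5707·√2.7754 = 0.950759
d₁ = (ln(S/K) + (r+σ²/2)T) / (σ√T) = (ln(135.71/100.82) + (0.0233+0.5707²/2)·2.7754) / 0.950759 = (0.297184 + 0.516639) / 0.950759 = 0.855971
d₂ = d₁ − σ√T = 0.855971 − 0.950759 = -0.094789
e^{−rT} = e^{−0.0233·2.7754} = 0.937380
N(d₁) = 0.803993,  N(d₂) = 0.462241
Call price V = S·N(d₁) − K·e^{−rT}·N(d₂) = 109.109886 − 43.684859 = 65.425026
ρ = K·T·e^{−rT}·N(d₂) = 121.242959

price = 65.425026
ρ = 121.242959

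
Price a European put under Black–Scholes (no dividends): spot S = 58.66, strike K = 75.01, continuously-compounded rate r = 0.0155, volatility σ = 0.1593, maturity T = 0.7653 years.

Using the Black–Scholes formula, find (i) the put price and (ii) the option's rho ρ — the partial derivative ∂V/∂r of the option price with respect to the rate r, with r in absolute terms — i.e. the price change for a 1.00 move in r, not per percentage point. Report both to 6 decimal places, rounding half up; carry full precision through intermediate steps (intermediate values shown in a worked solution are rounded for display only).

price = 15.641943
ρ = -54.449948

σ√T = 0.1593·√0.7653 = 0.139358
d₁ = (ln(S/K) + (r+σ²/2)T) / (σ√T) = (ln(58.66/75.01) + (0.0155+0.1593²/2)·0.7653) / 0.139358 = (-0.245863 + 0.021572) / 0.139358 = -1.609459
d₂ = d₁ − σ√T = -1.609459 − 0.139358 = -1.748817
e^{−rT} = e^{−0.0155·0.7653} = 0.988208
N(−d₁) = 0.946242,  N(−d₂) = 0.959839
Put price V = K·e^{−rT}·N(−d₂) − S·N(−d₁) = 71.148501 − 55.506558 = 15.641943
ρ = −K·T·e^{−rT}·N(−d₂) = -54.449948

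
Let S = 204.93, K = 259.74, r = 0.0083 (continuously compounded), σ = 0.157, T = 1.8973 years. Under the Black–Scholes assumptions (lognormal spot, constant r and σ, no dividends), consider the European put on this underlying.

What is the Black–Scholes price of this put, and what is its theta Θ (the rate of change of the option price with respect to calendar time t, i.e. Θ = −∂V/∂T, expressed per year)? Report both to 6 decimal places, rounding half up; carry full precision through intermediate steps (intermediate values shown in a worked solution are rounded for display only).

price = 54.682563
Θ = -1.217032

σ√T = 0.157·√1.8973 = 0.216256
d₁ = (ln(S/K) + (r+σ²/2)T) / (σ√T) = (ln(204.93/259.74) + (0.0083+0.157²/2)·1.8973) / 0.216256 = (-0.237013 + 0.039131) / 0.216256 = -0.915036
d₂ = d₁ − σ√T = -0.915036 − 0.216256 = -1.131292
e^{−rT} = e^{−0.0083·1.8973} = 0.984376
N(−d₁) = 0.819914,  N(−d₂) = 0.871034
Put price V = K·e^{−rT}·N(−d₂) − S·N(−d₁) = 222.707468 − 168.024905 = 54.682563
φ(d₁) = (1/√(2π))·e^{−d₁²/2} = 0.262479
Θ = −S·φ(d₁)·σ/(2√T) + r·K·e^{−rT}·N(−d₂) = −3.065504 + 1.848472 = -1.217032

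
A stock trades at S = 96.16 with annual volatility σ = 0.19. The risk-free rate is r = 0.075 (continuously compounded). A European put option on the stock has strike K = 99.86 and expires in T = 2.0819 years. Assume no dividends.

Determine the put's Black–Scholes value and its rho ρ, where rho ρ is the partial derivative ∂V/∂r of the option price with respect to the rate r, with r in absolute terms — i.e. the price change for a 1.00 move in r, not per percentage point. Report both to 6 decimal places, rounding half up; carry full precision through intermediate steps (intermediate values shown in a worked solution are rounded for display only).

price = 5.432696
ρ = -68.307694

σ√T = 0.19·√2.0819 = 0.274147
d₁ = (ln(S/K) + (r+σ²/2)T) / (σ√T) = (ln(96.16/99.86) + (0.075+0.19²/2)·2.0819) / 0.274147 = (-0.037756 + 0.193721) / 0.274147 = 0.568910
d₂ = d₁ − σ√T = 0.568910 − 0.274147 = 0.294763
e^{−rT} = e^{−0.075·2.0819} = 0.855437
N(−d₁) = 0.284709,  N(−d₂) = 0.384087
Put price V = K·e^{−rT}·N(−d₂) − S·N(−d₁) = 32.810266 − 27.377571 = 5.432696
ρ = −K·T·e^{−rT}·N(−d₂) = -68.307694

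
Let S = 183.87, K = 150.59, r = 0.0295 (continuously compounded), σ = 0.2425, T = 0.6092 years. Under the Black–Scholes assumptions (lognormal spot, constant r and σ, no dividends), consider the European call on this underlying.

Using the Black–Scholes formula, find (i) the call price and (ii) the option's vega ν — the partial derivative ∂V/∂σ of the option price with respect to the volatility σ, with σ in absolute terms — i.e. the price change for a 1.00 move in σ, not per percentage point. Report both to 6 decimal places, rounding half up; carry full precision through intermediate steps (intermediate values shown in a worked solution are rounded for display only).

σ√T = 0.2425·√0.6092 = 0.189274
d₁ = (ln(S/K) + (r+σ²/2)T) / (σ√T) = (ln(183.87/150.59) + (0.0295+0.2425²/2)·0.6092) / 0.189274 = (0.199668 + 0.035884) / 0.189274 = 1.244500
d₂ = d₁ − σ√T = 1.244500 − 0.189274 = 1.055226
e^{−rT} = e^{−0.0295·0.6092} = 0.982189
N(d₁) = 0.893342,  N(d₂) = 0.854339
Call price V = S·N(d₁) − K·e^{−rT}·N(d₂) = 164.258825 − 126.363439 = 37.895386
φ(d₁) = (1/√(2π))·e^{−d₁²/2} = 0.183906
ν = S·φ(d₁)·√T = 26.392931

price = 37.895386
ν = 26.392931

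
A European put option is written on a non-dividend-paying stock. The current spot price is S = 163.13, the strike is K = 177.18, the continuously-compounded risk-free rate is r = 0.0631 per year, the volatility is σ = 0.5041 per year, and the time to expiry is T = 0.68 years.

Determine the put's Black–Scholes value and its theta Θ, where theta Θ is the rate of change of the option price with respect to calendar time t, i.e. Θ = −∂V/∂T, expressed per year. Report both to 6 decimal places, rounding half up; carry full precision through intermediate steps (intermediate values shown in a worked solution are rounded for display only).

σ√T = 0.5041·√0.68 = 0.415692
d₁ = (ln(S/K) + (r+σ²/2)T) / (σ√T) = (ln(163.13/177.18) + (0.0631+0.5041²/2)·0.68) / 0.415692 = (-0.082619 + 0.129308) / 0.415692 = 0.112316
d₂ = d₁ − σ√T = 0.112316 − 0.415692 = -0.303375
e^{−rT} = e^{−0.0631·0.68} = 0.958000
N(−d₁) = 0.455286,  N(−d₂) = 0.619198
Put price V = K·e^{−rT}·N(−d₂) − S·N(−d₁) = 105.101648 − 74.270848 = 30.830800
φ(d₁) = (1/√(2π))·e^{−d₁²/2} = 0.396434
Θ = −S·φ(d₁)·σ/(2√T) + r·K·e^{−rT}·N(−d₂) = −19.766821 + 6.631914 = -13.134907

price = 30.830800
Θ = -13.134907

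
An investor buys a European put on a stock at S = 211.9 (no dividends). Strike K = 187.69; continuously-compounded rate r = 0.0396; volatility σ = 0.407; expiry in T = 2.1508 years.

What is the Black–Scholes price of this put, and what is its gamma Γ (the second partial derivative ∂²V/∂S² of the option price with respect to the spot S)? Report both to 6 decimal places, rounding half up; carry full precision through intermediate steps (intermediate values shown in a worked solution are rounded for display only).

price = 27.895708
Γ = 0.002563

σ√T = 0.407·√2.1508 = 0.596890
d₁ = (ln(S/K) + (r+σ²/2)T) / (σ√T) = (ln(211.9/187.69) + (0.0396+0.407²/2)·2.1508) / 0.596890 = (0.121323 + 0.263311) / 0.596890 = 0.644396
d₂ = d₁ − σ√T = 0.644396 − 0.596890 = 0.047505
e^{−rT} = e^{−0.0396·2.1508} = 0.918355
N(−d₁) = 0.259659,  N(−d₂) = 0.481055
Put price V = K·e^{−rT}·N(−d₂) − S·N(−d₁) = 82.917547 − 55.021839 = 27.895708
φ(d₁) = (1/√(2π))·e^{−d₁²/2} = 0.324146
Γ = φ(d₁) / (S·σ·√T) = 0.002563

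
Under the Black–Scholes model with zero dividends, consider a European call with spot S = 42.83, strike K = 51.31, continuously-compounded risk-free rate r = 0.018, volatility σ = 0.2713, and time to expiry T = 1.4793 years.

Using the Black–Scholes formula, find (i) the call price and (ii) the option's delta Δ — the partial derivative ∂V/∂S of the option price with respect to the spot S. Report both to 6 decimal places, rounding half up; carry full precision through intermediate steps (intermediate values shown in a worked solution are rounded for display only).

σ√T = 0.2713·√1.4793 = 0.329973
d₁ = (ln(S/K) + (r+σ²/2)T) / (σ√T) = (ln(42.83/51.31) + (0.018+0.2713²/2)·1.4793) / 0.329973 = (-0.180647 + 0.081068) / 0.329973 = -0.301778
d₂ = d₁ − σ√T = -0.301778 − 0.329973 = -0.631751
e^{−rT} = e^{−0.018·1.4793} = 0.973724
N(d₁) = 0.381411,  N(d₂) = 0.263775
Call price V = S·N(d₁) − K·e^{−rT}·N(d₂) = 16.335817 − 13.178663 = 3.157154
Δ = N(d₁) = 0.381411

price = 3.157154
Δ = 0.381411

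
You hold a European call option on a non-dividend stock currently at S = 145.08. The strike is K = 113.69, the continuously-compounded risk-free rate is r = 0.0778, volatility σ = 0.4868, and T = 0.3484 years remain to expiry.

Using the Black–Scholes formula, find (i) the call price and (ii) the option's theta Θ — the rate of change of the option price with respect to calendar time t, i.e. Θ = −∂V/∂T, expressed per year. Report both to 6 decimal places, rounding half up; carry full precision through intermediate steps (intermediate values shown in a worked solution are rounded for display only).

σ√T = 0.4868·√0.3484 = 0.287336
d₁ = (ln(S/K) + (r+σ²/2)T) / (σ√T) = (ln(145.08/113.69) + (0.0778+0.4868²/2)·0.3484) / 0.287336 = (0.243810 + 0.068386) / 0.287336 = 1.086521
d₂ = d₁ − σ√T = 1.086521 − 0.287336 = 0.799185
e^{−rT} = e^{−0.0778·0.3484} = 0.973259
N(d₁) = 0.861376,  N(d₂) = 0.787908
Call price V = S·N(d₁) − K·e^{−rT}·N(d₂) = 124.968389 − 87.181888 = 37.786501
φ(d₁) = (1/√(2π))·e^{−d₁²/2} = 0.221086
Θ = −S·φ(d₁)·σ/(2√T) − r·K·e^{−rT}·N(d₂) = −13.226677 − 6.782751 = -20.009428

price = 37.786501
Θ = -20.009428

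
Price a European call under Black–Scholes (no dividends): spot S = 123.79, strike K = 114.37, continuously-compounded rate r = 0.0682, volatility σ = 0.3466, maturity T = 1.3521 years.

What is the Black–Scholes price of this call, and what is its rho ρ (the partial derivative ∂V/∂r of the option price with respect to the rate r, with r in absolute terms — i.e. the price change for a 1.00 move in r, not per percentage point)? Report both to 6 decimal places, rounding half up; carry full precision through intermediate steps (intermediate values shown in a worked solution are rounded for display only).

σ√T = 0.3466·√1.3521 = 0.403026
d₁ = (ln(S/K) + (r+σ²/2)T) / (σ√T) = (ln(123.79/114.37) + (0.0682+0.3466²/2)·1.3521) / 0.403026 = (0.079148 + 0.173428) / 0.403026 = 0.626699
d₂ = d₁ − σ√T = 0.626699 − 0.403026 = 0.223673
e^{−rT} = e^{−0.0682·1.3521} = 0.911911
N(d₁) = 0.734572,  N(d₂) = 0.588494
Call price V = S·N(d₁) − K·e^{−rT}·N(d₂) = 90.932634 − 61.377131 = 29.555502
ρ = K·T·e^{−rT}·N(d₂) = 82.988019

price = 29.555502
ρ = 82.988019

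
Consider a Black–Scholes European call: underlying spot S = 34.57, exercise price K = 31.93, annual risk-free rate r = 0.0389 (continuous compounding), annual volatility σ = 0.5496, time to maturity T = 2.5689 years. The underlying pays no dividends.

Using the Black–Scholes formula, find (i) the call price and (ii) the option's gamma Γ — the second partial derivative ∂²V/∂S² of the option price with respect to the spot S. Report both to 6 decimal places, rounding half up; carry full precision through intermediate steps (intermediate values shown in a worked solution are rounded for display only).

price = 13.847636
Γ = 0.010647

σ√T = 0.5496·√2.5689 = 0.880887
d₁ = (ln(S/K) + (r+σ²/2)T) / (σ√T) = (ln(34.57/31.93) + (0.0389+0.5496²/2)·2.5689) / 0.880887 = (0.079440 + 0.487911) / 0.880887 = 0.644068
d₂ = d₁ − σ√T = 0.644068 − 0.880887 = -0.236819
e^{−rT} = e^{−0.0389·2.5689} = 0.904901
N(d₁) = 0.740234,  N(d₂) = 0.406399
Call price V = S·N(d₁) − K·e^{−rT}·N(d₂) = 25.589905 − 11.742270 = 13.847636
φ(d₁) = (1/√(2π))·e^{−d₁²/2} = 0.324214
Γ = φ(d₁) / (S·σ·√T) = 0.010647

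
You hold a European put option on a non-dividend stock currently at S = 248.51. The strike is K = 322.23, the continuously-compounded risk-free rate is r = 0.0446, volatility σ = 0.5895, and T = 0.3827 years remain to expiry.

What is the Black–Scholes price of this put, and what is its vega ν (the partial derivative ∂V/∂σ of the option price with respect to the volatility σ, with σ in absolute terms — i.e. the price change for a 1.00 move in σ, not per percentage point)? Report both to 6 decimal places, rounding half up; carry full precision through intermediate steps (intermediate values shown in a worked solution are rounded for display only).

price = 83.615698
ν = 54.573367

σ√T = 0.5895·√0.3827 = 0.364681
d₁ = (ln(S/K) + (r+σ²/2)T) / (σ√T) = (ln(248.51/322.23) + (0.0446+0.5895²/2)·0.3827) / 0.364681 = (-0.259782 + 0.083565) / 0.364681 = -0.483211
d₂ = d₁ − σ√T = -0.483211 − 0.364681 = -0.847892
e^{−rT} = e^{−0.0446·0.3827} = 0.983076
N(−d₁) = 0.685527,  N(−d₂) = 0.801751
Put price V = K·e^{−rT}·N(−d₂) − S·N(−d₁) = 253.976059 − 170.360361 = 83.615698
φ(d₁) = (1/√(2π))·e^{−d₁²/2} = 0.354983
ν = S·φ(d₁)·√T = 54.573367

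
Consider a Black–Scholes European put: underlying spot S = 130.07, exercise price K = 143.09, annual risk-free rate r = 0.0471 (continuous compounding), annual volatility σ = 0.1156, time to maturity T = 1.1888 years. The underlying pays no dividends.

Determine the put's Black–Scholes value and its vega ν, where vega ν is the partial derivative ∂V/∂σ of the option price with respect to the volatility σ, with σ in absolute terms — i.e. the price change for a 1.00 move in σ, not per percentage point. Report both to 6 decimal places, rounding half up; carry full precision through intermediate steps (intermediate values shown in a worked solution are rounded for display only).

σ√T = 0.1156·√1.1888 = 0.126041
d₁ = (ln(S/K) + (r+σ²/2)T) / (σ√T) = (ln(130.07/143.09) + (0.0471+0.1156²/2)·1.1888) / 0.126041 = (-0.095401 + 0.063936) / 0.126041 = -0.249644
d₂ = d₁ − σ√T = -0.249644 − 0.126041 = -0.375685
e^{−rT} = e^{−0.0471·1.1888} = 0.945546
N(−d₁) = 0.598569,  N(−d₂) = 0.646424
Put price V = K·e^{−rT}·N(−d₂) − S·N(−d₁) = 87.460066 − 77.855813 = 9.604253
φ(d₁) = (1/√(2π))·e^{−d₁²/2} = 0.386703
ν = S·φ(d₁)·√T = 54.841403

price = 9.604253
ν = 54.841403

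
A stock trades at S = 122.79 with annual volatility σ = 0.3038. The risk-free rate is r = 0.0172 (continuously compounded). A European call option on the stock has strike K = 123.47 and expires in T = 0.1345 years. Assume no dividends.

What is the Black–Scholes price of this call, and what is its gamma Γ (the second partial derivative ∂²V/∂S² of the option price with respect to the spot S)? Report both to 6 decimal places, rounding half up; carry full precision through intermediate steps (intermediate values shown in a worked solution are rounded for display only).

price = 5.268717
Γ = 0.029150

σ√T = 0.3038·√0.1345 = 0.111416
d₁ = (ln(S/K) + (r+σ²/2)T) / (σ√T) = (ln(122.79/123.47) + (0.0172+0.3038²/2)·0.1345) / 0.111416 = (-0.005523 + 0.008520) / 0.111416 = 0.026904
d₂ = d₁ − σ√T = 0.026904 − 0.111416 = -0.084512
e^{−rT} = e^{−0.0172·0.1345} = 0.997689
N(d₁) = 0.510732,  N(d₂) = 0.466325
Call price V = S·N(d₁) − K·e^{−rT}·N(d₂) = 62.712774 − 57.444057 = 5.268717
φ(d₁) = (1/√(2π))·e^{−d₁²/2} = 0.398798
Γ = φ(d₁) / (S·σ·√T) = 0.029150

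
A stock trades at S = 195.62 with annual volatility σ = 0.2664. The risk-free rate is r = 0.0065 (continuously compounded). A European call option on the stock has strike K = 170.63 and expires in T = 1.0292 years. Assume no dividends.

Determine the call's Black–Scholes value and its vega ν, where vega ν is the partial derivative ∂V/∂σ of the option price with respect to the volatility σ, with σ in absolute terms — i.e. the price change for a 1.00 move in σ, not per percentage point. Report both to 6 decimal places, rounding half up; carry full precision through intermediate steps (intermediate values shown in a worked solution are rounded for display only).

σ√T = 0.2664·√1.0292 = 0.270261
d₁ = (ln(S/K) + (r+σ²/2)T) / (σ√T) = (ln(195.62/170.63) + (0.0065+0.2664²/2)·1.0292) / 0.270261 = (0.136677 + 0.043210) / 0.270261 = 0.665603
d₂ = d₁ − σ√T = 0.665603 − 0.270261 = 0.395342
e^{−rT} = e^{−0.0065·1.0292} = 0.993333
N(d₁) = 0.747168,  N(d₂) = 0.653705
Call price V = S·N(d₁) − K·e^{−rT}·N(d₂) = 146.160946 − 110.797940 = 35.363006
φ(d₁) = (1/√(2π))·e^{−d₁²/2} = 0.319674
ν = S·φ(d₁)·√T = 63.441130

price = 35.363006
ν = 63.441130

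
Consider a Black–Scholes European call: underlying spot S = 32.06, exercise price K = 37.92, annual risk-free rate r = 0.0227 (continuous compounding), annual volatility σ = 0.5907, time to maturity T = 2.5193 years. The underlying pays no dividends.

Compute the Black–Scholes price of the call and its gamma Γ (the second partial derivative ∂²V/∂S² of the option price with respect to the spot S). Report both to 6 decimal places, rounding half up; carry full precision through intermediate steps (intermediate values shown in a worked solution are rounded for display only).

σ√T = 0.5907·√2.5193 = 0.937577
d₁ = (ln(S/K) + (r+σ²/2)T) / (σ√T) = (ln(32.06/37.92) + (0.0227+0.5907²/2)·2.5193) / 0.937577 = (-0.167870 + 0.496713) / 0.937577 = 0.350738
d₂ = d₁ − σ√T = 0.350738 − 0.937577 = -0.586839
e^{−rT} = e^{−0.0227·2.5193} = 0.944416
N(d₁) = 0.637108,  N(d₂) = 0.278656
Call price V = S·N(d₁) − K·e^{−rT}·N(d₂) = 20.425667 − 9.979301 = 10.446366
φ(d₁) = (1/√(2π))·e^{−d₁²/2} = 0.375143
Γ = φ(d₁) / (S·σ·√T) = 0.012480

price = 10.446366
Γ = 0.012480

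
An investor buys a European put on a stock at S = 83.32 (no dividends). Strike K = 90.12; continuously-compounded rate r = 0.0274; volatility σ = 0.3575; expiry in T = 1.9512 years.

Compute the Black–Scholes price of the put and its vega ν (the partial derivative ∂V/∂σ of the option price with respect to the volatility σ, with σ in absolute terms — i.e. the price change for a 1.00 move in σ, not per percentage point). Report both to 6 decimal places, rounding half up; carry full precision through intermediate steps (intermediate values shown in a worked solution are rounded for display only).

σ√T = 0.3575·√1.9512 = 0.499375
d₁ = (ln(S/K) + (r+σ²/2)T) / (σ√T) = (ln(83.32/90.12) + (0.0274+0.3575²/2)·1.9512) / 0.499375 = (-0.078453 + 0.178151) / 0.499375 = 0.199644
d₂ = d₁ − σ√T = 0.199644 − 0.499375 = -0.299731
e^{−rT} = e^{−0.0274·1.9512} = 0.947941
N(−d₁) = 0.420880,  N(−d₂) = 0.617809
Put price V = K·e^{−rT}·N(−d₂) − S·N(−d₁) = 52.778465 − 35.067687 = 17.710778
φ(d₁) = (1/√(2π))·e^{−d₁²/2} = 0.391071
ν = S·φ(d₁)·√T = 45.515073

price = 17.710778
ν = 45.515073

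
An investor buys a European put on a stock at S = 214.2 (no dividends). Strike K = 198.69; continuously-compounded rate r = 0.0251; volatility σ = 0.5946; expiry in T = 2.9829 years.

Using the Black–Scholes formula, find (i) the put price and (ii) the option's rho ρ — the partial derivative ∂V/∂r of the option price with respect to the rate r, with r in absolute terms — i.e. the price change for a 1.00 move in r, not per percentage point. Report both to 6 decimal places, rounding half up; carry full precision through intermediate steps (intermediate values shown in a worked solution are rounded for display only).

price = 64.031443
ρ = -353.778465

σ√T = 0.5946·√2.9829 = 1.026938
d₁ = (ln(S/K) + (r+σ²/2)T) / (σ√T) = (ln(214.2/198.69) + (0.0251+0.5946²/2)·2.9829) / 1.026938 = (0.075164 + 0.602172) / 1.026938 = 0.659569
d₂ = d₁ − σ√T = 0.659569 − 1.026938 = -0.367370
e^{−rT} = e^{−0.0251·2.9829} = 0.927863
N(−d₁) = 0.254765,  N(−d₂) = 0.643328
Put price V = K·e^{−rT}·N(−d₂) − S·N(−d₁) = 118.602188 − 54.570744 = 64.031443
ρ = −K·T·e^{−rT}·N(−d₂) = -353.778465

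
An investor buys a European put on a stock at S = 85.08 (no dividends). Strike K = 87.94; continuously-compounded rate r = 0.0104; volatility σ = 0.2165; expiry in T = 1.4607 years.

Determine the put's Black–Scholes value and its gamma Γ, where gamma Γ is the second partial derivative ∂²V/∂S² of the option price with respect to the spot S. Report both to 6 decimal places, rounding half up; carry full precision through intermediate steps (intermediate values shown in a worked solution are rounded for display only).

σ√T = 0.2165·√1.4607 = 0.261661
d₁ = (ln(S/K) + (r+σ²/2)T) / (σ√T) = (ln(85.08/87.94) + (0.0104+0.2165²/2)·1.4607) / 0.261661 = (-0.033063 + 0.049424) / 0.261661 = 0.062530
d₂ = d₁ − σ√T = 0.062530 − 0.261661 = -0.199131
e^{−rT} = e^{−0.0104·1.4607} = 0.984924
N(−d₁) = 0.475070,  N(−d₂) = 0.578920
Put price V = K·e^{−rT}·N(−d₂) − S·N(−d₁) = 50.142653 − 40.418987 = 9.723666
φ(d₁) = (1/√(2π))·e^{−d₁²/2} = 0.398163
Γ = φ(d₁) / (S·σ·√T) = 0.017885

price = 9.723666
Γ = 0.017885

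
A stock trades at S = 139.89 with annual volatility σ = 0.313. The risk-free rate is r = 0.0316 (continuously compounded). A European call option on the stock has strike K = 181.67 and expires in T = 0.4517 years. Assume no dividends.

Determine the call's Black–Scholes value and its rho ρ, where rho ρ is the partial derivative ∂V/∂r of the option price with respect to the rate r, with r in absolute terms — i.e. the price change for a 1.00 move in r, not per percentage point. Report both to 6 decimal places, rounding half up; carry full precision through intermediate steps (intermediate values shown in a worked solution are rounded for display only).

σ√T = 0.313·√0.4517 = 0.210363
d₁ = (ln(S/K) + (r+σ²/2)T) / (σ√T) = (ln(139.89/181.67) + (0.0316+0.313²/2)·0.4517) / 0.210363 = (-0.261335 + 0.036400) / 0.210363 = -1.069273
d₂ = d₁ − σ√T = -1.069273 − 0.210363 = -1.279636
e^{−rT} = e^{−0.0316·0.4517} = 0.985828
N(d₁) = 0.142473,  N(d₂) = 0.100337
Call price V = S·N(d₁) − K·e^{−rT}·N(d₂) = 19.930603 − 17.969821 = 1.960782
ρ = K·T·e^{−rT}·N(d₂) = 8.116968

price = 1.960782
ρ = 8.116968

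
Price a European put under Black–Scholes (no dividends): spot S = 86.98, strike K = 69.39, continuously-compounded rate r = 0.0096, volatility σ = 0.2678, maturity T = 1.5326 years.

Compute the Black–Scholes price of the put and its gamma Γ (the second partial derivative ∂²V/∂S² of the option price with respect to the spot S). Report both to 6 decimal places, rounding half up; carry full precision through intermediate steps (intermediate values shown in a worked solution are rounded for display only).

σ√T = 0.2678·√1.5326 = 0.331532
d₁ = (ln(S/K) + (r+σ²/2)T) / (σ√T) = (ln(86.98/69.39) + (0.0096+0.2678²/2)·1.5326) / 0.331532 = (0.225935 + 0.069670) / 0.331532 = 0.891634
d₂ = d₁ − σ√T = 0.891634 − 0.331532 = 0.560103
e^{−rT} = e^{−0.0096·1.5326} = 0.985395
N(−d₁) = 0.186294,  N(−d₂) = 0.287705
Put price V = K·e^{−rT}·N(−d₂) − S·N(−d₁) = 19.672251 − 16.203892 = 3.468358
φ(d₁) = (1/√(2π))·e^{−d₁²/2} = 0.268087
Γ = φ(d₁) / (S·σ·√T) = 0.009297

price = 3.468358
Γ = 0.009297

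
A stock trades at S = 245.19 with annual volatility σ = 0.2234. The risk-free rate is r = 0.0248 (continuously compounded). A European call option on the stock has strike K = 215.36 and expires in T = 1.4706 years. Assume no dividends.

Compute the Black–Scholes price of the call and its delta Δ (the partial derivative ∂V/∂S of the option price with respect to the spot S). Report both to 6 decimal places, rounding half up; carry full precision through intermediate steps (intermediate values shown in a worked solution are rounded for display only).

σ√T = 0.2234·√1.4706 = 0.270913
d₁ = (ln(S/K) + (r+σ²/2)T) / (σ√T) = (ln(245.19/215.36) + (0.0248+0.2234²/2)·1.4706) / 0.270913 = (0.129722 + 0.073168) / 0.270913 = 0.748912
d₂ = d₁ − σ√T = 0.748912 − 0.270913 = 0.477999
e^{−rT} = e^{−0.0248·1.4706} = 0.964186
N(d₁) = 0.773045,  N(d₂) = 0.683674
Call price V = S·N(d₁) − K·e^{−rT}·N(d₂) = 189.542874 − 141.963032 = 47.579842
Δ = N(d₁) = 0.773045

price = 47.579842
Δ = 0.773045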